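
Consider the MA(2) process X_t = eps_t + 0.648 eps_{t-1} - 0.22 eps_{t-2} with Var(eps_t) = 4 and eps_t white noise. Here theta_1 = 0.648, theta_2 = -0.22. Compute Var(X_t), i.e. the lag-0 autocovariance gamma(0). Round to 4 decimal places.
\gamma(0) = 5.8732

For an MA(q) process X_t = eps_t + sum_i theta_i eps_{t-i} with
Var(eps_t) = sigma^2, the variance is
  gamma(0) = sigma^2 * (1 + sum_i theta_i^2).
  sum_i theta_i^2 = (0.648)^2 + (-0.22)^2 = 0.419904 + 0.0484 = 0.468304.
  gamma(0) = 4 * (1 + 0.468304) = 4 * 1.468304 = 5.873216, which rounds to 5.8732.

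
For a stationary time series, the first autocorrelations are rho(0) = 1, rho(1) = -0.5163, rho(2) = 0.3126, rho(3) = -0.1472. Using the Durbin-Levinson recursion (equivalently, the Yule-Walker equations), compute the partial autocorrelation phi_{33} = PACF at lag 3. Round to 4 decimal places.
\phi_{33} = 0.0499

The PACF at lag k is phi_{kk}, the last component of the solution
to the Yule-Walker system G_k phi = r_k where
  (G_k)_{ij} = rho(|i - j|), (r_k)_i = rho(i), i,j = 1..k.
Equivalently, Durbin-Levinson gives phi_{kk} iteratively:
  phi_{11} = rho(1)
  phi_{kk} = [rho(k) - sum_{j=1..k-1} phi_{k-1,j} rho(k-j)]
            / [1 - sum_{j=1..k-1} phi_{k-1,j} rho(j)],
  phi_{k,j} = phi_{k-1,j} - phi_{kk} phi_{k-1,k-j},  j = 1..k-1.
Step k = 1:
  phi_11 = rho(1) = -0.5163.
Step k = 2:
  phi_22 = [rho(2) - phi_11 rho(1)] / [1 - phi_11 rho(1)] = [0.3126 - (-0.5163)(-0.5163)] / [1 - (-0.5163)(-0.5163)]
         = 0.04603431 / 0.73343431 = 0.062765.
  Update: phi_21 = phi_11 - phi_22 phi_11 = -0.5163 - (0.062765)(-0.5163) = -0.483894.
Step k = 3:
  phi_33 = [rho(3) - phi_21 rho(2) - phi_22 rho(1)] / [1 - phi_21 rho(1) - phi_22 rho(2)]
    numerator   = -0.1472 - (-0.483894)(0.3126) - (0.062765)(-0.5163) = 0.03647112
    denominator = 1 - (-0.483894)(-0.5163) - (0.062765)(0.3126) = 0.73054495
  phi_33 = 0.03647112 / 0.73054495 = 0.0499.
Therefore phi_{33} = 0.0499.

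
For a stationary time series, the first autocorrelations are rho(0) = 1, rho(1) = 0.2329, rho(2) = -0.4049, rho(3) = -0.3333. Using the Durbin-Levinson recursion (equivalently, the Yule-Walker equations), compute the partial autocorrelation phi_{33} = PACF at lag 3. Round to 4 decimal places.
\phi_{33} = -0.1109

The PACF at lag k is phi_{kk}, the last component of the solution
to the Yule-Walker system G_k phi = r_k where
  (G_k)_{ij} = rho(|i - j|), (r_k)_i = rho(i), i,j = 1..k.
Equivalently, Durbin-Levinson gives phi_{kk} iteratively:
  phi_{11} = rho(1)
  phi_{kk} = [rho(k) - sum_{j=1..k-1} phi_{k-1,j} rho(k-j)]
            / [1 - sum_{j=1..k-1} phi_{k-1,j} rho(j)],
  phi_{k,j} = phi_{k-1,j} - phi_{kk} phi_{k-1,k-j},  j = 1..k-1.
Step k = 1:
  phi_11 = rho(1) = 0.2329.
Step k = 2:
  phi_22 = [rho(2) - phi_11 rho(1)] / [1 - phi_11 rho(1)] = [-0.4049 - (0.2329)(0.2329)] / [1 - (0.2329)(0.2329)]
         = -0.45914241 / 0.94575759 = -0.485476.
  Update: phi_21 = phi_11 - phi_22 phi_11 = 0.2329 - (-0.485476)(0.2329) = 0.345967.
Step k = 3:
  phi_33 = [rho(3) - phi_21 rho(2) - phi_22 rho(1)] / [1 - phi_21 rho(1) - phi_22 rho(2)]
    numerator   = -0.3333 - (0.345967)(-0.4049) - (-0.485476)(0.2329) = -0.08015053
    denominator = 1 - (0.345967)(0.2329) - (-0.485476)(-0.4049) = 0.72285507
  phi_33 = -0.08015053 / 0.72285507 = -0.1109.
Therefore phi_{33} = -0.1109.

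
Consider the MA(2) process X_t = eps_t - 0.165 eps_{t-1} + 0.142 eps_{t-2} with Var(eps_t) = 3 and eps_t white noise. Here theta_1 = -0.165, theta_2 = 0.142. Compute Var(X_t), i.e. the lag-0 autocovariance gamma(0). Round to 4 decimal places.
\gamma(0) = 3.1422

For an MA(q) process X_t = eps_t + sum_i theta_i eps_{t-i} with
Var(eps_t) = sigma^2, the variance is
  gamma(0) = sigma^2 * (1 + sum_i theta_i^2).
  sum_i theta_i^2 = (-0.165)^2 + (0.142)^2 = 0.027225 + 0.020164 = 0.047389.
  gamma(0) = 3 * (1 + 0.047389) = 3 * 1.047389 = 3.142167, which rounds to 3.1422.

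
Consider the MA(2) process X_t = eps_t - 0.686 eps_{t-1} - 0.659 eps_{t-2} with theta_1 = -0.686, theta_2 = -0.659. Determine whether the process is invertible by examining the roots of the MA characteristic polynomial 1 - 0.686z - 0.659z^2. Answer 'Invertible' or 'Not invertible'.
\text{Not invertible}

The MA(q) characteristic polynomial is P(z) = 1 - 0.686z - 0.659z^2.
Invertibility requires all roots to lie outside the unit circle, i.e. |z| > 1 for every root.
Set 1 + (-0.686) z + (-0.659) z^2 = 0, i.e. a z^2 + b z + c = 0 with a = -0.659, b = -0.686, c = 1.
Discriminant D = b^2 - 4ac = (-0.686)^2 - 4*(-0.659)*1 = 0.470596 - (-2.636) = 3.106596.
D >= 0, so the roots are real: z = (-b +/- sqrt(D)) / (2a) = (0.686 +/- 1.762554) / (-1.318).
  z_1 = (0.686 + 1.762554) / (-1.318) = -1.8578,   |z_1| = 1.8578.
  z_2 = (0.686 - 1.762554) / (-1.318) = 0.8168,   |z_2| = 0.8168.
Moduli of all roots: 1.8578, 0.8168.
All moduli strictly greater than 1? No.
Verdict: Not invertible.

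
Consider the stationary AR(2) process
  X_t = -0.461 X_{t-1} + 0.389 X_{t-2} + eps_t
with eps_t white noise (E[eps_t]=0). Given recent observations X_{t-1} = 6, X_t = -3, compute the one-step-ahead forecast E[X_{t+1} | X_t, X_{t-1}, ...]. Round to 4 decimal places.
E[X_{t+1} \mid \mathcal F_t] = 3.7170

For an AR(p) model X_t = c + sum_i phi_i X_{t-i} + eps_t, the
one-step-ahead conditional mean is
  E[X_{t+1} | X_t, ...] = c + sum_i phi_i X_{t+1-i}.
Substitute known values:
  E[X_{t+1} | ...] = (-0.461) * (-3) + (0.389) * (6)
                   = 3.7170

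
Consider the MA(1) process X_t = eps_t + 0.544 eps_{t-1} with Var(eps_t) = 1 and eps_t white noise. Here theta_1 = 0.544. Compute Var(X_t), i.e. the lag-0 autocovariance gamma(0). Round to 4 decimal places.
\gamma(0) = 1.2959

For an MA(q) process X_t = eps_t + sum_i theta_i eps_{t-i} with
Var(eps_t) = sigma^2, the variance is
  gamma(0) = sigma^2 * (1 + sum_i theta_i^2).
  sum_i theta_i^2 = (0.544)^2 = 0.295936.
  gamma(0) = 1 * (1 + 0.295936) = 1 * 1.295936 = 1.295936, which rounds to 1.2959.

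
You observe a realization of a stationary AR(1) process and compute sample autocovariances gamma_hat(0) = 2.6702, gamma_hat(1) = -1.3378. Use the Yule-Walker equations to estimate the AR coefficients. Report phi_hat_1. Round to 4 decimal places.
\hat\phi_{1} = -0.5010

The Yule-Walker equations for an AR(p) process read, in matrix form,
  Gamma_p phi = r_p,   with   (Gamma_p)_{ij} = gamma(|i - j|),
                       (r_p)_i = gamma(i),   i,j = 1..p.
Substitute the sample gammas (Toeplitz matrix and right-hand side of size 1):
  Gamma_p = [[2.6702]]
  r_p     = [-1.3378]
With p = 1 this is the single equation gamma(0) phi_1 = gamma(1):
  phi_hat_1 = gamma(1) / gamma(0) = -1.3378 / 2.6702 = -0.5010.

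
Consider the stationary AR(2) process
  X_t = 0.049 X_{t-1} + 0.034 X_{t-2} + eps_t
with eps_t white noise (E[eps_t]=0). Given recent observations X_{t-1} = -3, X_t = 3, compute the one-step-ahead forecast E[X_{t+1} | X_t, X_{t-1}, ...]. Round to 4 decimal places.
E[X_{t+1} \mid \mathcal F_t] = 0.0450

For an AR(p) model X_t = c + sum_i phi_i X_{t-i} + eps_t, the
one-step-ahead conditional mean is
  E[X_{t+1} | X_t, ...] = c + sum_i phi_i X_{t+1-i}.
Substitute known values:
  E[X_{t+1} | ...] = (0.049) * (3) + (0.034) * (-3)
                   = 0.0450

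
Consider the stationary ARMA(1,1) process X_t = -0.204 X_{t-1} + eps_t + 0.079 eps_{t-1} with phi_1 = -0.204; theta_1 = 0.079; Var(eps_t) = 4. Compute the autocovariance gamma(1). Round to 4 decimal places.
\gamma(1) = -0.5133

Multiply the model equation by X_{t-k} and take expectations. With theta_0 = psi_0 = 1 and psi_j the MA(infinity) weights, this gives
  gamma(k) - sum_i phi_i gamma(k-i) = c_k,
  c_k = sigma^2 * sum_{j=k..q} theta_j psi_{j-k}   (c_k = 0 for k > q),
using gamma(-m) = gamma(m).
psi-weights needed (psi_j = theta_j + sum_i phi_i psi_{j-i}):
  psi_1 = theta_1 + phi_1 = 0.079 + (-0.204) = -0.125
Right-hand sides:
  c_0 = sigma^2 (1 + theta_1 psi_1) = 4 * (1 + (0.079)(-0.125)) = 4 * 0.990125 = 3.9605
  c_1 = sigma^2 theta_1 = 4 * (0.079) = 0.316
  c_2 = 0
Equations for k = 0 and k = 1 (AR order 1):
  gamma(0) = phi_1 gamma(1) + c_0
  gamma(1) = phi_1 gamma(0) + c_1
Substituting the second into the first: gamma(0) (1 - phi_1^2) = c_0 + phi_1 c_1, so
  gamma(0) = (c_0 + phi_1 c_1) / (1 - phi_1^2) = (3.9605 + (-0.204)(0.316)) / (1 - (-0.204)^2) = 3.896036 / 0.958384 = 4.065214.
  gamma(1) = phi_1 gamma(0) + c_1 = (-0.204)(4.065214) + (0.316) = -0.513304.
Therefore gamma(1) = -0.5133 (to 4 decimal places).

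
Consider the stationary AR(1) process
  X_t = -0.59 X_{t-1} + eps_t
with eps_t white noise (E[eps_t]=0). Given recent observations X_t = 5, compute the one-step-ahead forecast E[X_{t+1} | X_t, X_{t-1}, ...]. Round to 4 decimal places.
E[X_{t+1} \mid \mathcal F_t] = -2.9500

For an AR(p) model X_t = c + sum_i phi_i X_{t-i} + eps_t, the
one-step-ahead conditional mean is
  E[X_{t+1} | X_t, ...] = c + sum_i phi_i X_{t+1-i}.
Substitute known values:
  E[X_{t+1} | ...] = (-0.59) * (5)
                   = -2.9500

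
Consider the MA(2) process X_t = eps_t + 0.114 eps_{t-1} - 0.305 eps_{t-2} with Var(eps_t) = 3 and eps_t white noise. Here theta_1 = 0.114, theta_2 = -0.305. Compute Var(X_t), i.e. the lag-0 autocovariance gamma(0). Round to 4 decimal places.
\gamma(0) = 3.3181

For an MA(q) process X_t = eps_t + sum_i theta_i eps_{t-i} with
Var(eps_t) = sigma^2, the variance is
  gamma(0) = sigma^2 * (1 + sum_i theta_i^2).
  sum_i theta_i^2 = (0.114)^2 + (-0.305)^2 = 0.012996 + 0.093025 = 0.106021.
  gamma(0) = 3 * (1 + 0.106021) = 3 * 1.106021 = 3.318063, which rounds to 3.3181.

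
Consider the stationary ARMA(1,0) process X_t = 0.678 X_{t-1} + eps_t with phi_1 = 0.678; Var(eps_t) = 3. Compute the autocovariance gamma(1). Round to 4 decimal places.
\gamma(1) = 3.7645

Multiply the model equation by X_{t-k} and take expectations. With theta_0 = psi_0 = 1 and psi_j the MA(infinity) weights, this gives
  gamma(k) - sum_i phi_i gamma(k-i) = c_k,
  c_k = sigma^2 * sum_{j=k..q} theta_j psi_{j-k}   (c_k = 0 for k > q),
using gamma(-m) = gamma(m).
Pure AR (q = 0): c_0 = sigma^2 = 3, c_k = 0 for k >= 1.
Equations for k = 0 and k = 1 (AR order 1):
  gamma(0) = phi_1 gamma(1) + c_0
  gamma(1) = phi_1 gamma(0) + c_1
Substituting the second into the first: gamma(0) (1 - phi_1^2) = c_0 + phi_1 c_1, so
  gamma(0) = c_0 / (1 - phi_1^2) = 3 / (1 - (0.678)^2) = 3 / 0.540316 = 5.552306.
  gamma(1) = phi_1 gamma(0) = (0.678)(5.552306) = 3.764464.
Therefore gamma(1) = 3.7645 (to 4 decimal places).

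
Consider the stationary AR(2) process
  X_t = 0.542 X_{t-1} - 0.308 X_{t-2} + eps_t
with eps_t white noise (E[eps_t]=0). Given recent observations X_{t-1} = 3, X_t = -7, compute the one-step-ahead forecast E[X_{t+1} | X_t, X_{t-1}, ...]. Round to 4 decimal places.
E[X_{t+1} \mid \mathcal F_t] = -4.7180

For an AR(p) model X_t = c + sum_i phi_i X_{t-i} + eps_t, the
one-step-ahead conditional mean is
  E[X_{t+1} | X_t, ...] = c + sum_i phi_i X_{t+1-i}.
Substitute known values:
  E[X_{t+1} | ...] = (0.542) * (-7) + (-0.308) * (3)
                   = -4.7180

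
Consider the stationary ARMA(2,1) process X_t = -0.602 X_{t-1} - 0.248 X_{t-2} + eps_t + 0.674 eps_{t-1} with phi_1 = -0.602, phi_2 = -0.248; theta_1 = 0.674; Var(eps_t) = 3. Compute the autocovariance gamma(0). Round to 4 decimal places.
\gamma(0) = 3.3496

Multiply the model equation by X_{t-k} and take expectations. With theta_0 = psi_0 = 1 and psi_j the MA(infinity) weights, this gives
  gamma(k) - sum_i phi_i gamma(k-i) = c_k,
  c_k = sigma^2 * sum_{j=k..q} theta_j psi_{j-k}   (c_k = 0 for k > q),
using gamma(-m) = gamma(m).
psi-weights needed (psi_j = theta_j + sum_i phi_i psi_{j-i}):
  psi_1 = theta_1 + phi_1 = 0.674 + (-0.602) = 0.072
Right-hand sides:
  c_0 = sigma^2 (1 + theta_1 psi_1) = 3 * (1 + (0.674)(0.072)) = 3 * 1.048528 = 3.145584
  c_1 = sigma^2 theta_1 = 3 * (0.674) = 2.022
  c_2 = 0
Equations for k = 0, 1, 2 (AR order 2, c_2 = 0):
  (E0) gamma(0) = phi_1 gamma(1) + phi_2 gamma(2) + c_0
  (E1) gamma(1) = phi_1 gamma(0) + phi_2 gamma(1) + c_1
  (E2) gamma(2) = phi_1 gamma(1) + phi_2 gamma(0)
From (E1): gamma(1) = A gamma(0) + B with
  A = phi_1 / (1 - phi_2) = -0.602 / 1.248 = -0.482372,   B = c_1 / (1 - phi_2) = 2.022 / 1.248 = 1.620192.
Insert (E2) into (E0): gamma(0) (1 - phi_2^2) = phi_1 (1 + phi_2) gamma(1) + c_0.
  phi_1 (1 + phi_2) = (-0.602)(0.752) = -0.452704,   1 - phi_2^2 = 0.938496.
Replace gamma(1) by A gamma(0) + B and collect gamma(0):
  gamma(0) [0.938496 - (-0.452704)(-0.482372)] = (-0.452704)(1.620192) + 3.145584
  gamma(0) * 0.720124 = 2.412116
  gamma(0) = 2.412116 / 0.720124 = 3.349583.
Therefore gamma(0) = 3.3496 (to 4 decimal places).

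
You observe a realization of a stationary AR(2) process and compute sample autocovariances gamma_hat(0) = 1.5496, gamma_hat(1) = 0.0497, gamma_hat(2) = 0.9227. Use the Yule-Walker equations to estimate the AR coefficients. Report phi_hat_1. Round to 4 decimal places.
\hat\phi_{1} = 0.0130

The Yule-Walker equations for an AR(p) process read, in matrix form,
  Gamma_p phi = r_p,   with   (Gamma_p)_{ij} = gamma(|i - j|),
                       (r_p)_i = gamma(i),   i,j = 1..p.
Substitute the sample gammas (Toeplitz matrix and right-hand side of size 2):
  Gamma_p = [[1.5496, 0.0497], [0.0497, 1.5496]]
  r_p     = [0.0497, 0.9227]
Written out:
  1.5496 phi_1 + 0.0497 phi_2 = 0.0497
  0.0497 phi_1 + 1.5496 phi_2 = 0.9227
Solve by Cramer's rule:
  det = gamma(0)^2 - gamma(1)^2 = (1.5496)^2 - (0.0497)^2 = 2.40126016 - 0.00247009 = 2.39879007
  phi_hat_1 = [gamma(1) gamma(0) - gamma(1) gamma(2)] / det = [(0.0497)(1.5496) - (0.0497)(0.9227)] / 2.39879007 = 0.03115693 / 2.39879007 = 0.013
  phi_hat_2 = [gamma(0) gamma(2) - gamma(1)^2] / det = [(1.5496)(0.9227) - (0.0497)^2] / 2.39879007 = 1.42734583 / 2.39879007 = 0.595
So phi_hat = [0.0130, 0.5950].
Therefore phi_hat_1 = 0.0130.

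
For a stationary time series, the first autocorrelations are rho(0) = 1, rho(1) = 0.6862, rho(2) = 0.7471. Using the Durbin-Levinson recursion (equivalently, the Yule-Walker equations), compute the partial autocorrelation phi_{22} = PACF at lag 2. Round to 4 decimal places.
\phi_{22} = 0.5220

The PACF at lag k is phi_{kk}, the last component of the solution
to the Yule-Walker system G_k phi = r_k where
  (G_k)_{ij} = rho(|i - j|), (r_k)_i = rho(i), i,j = 1..k.
Equivalently, Durbin-Levinson gives phi_{kk} iteratively:
  phi_{11} = rho(1)
  phi_{kk} = [rho(k) - sum_{j=1..k-1} phi_{k-1,j} rho(k-j)]
            / [1 - sum_{j=1..k-1} phi_{k-1,j} rho(j)],
  phi_{k,j} = phi_{k-1,j} - phi_{kk} phi_{k-1,k-j},  j = 1..k-1.
Step k = 1:
  phi_11 = rho(1) = 0.6862.
Step k = 2:
  phi_22 = [rho(2) - phi_11 rho(1)] / [1 - phi_11 rho(1)] = [0.7471 - (0.6862)(0.6862)] / [1 - (0.6862)(0.6862)]
         = 0.27622956 / 0.52912956 = 0.522.
Therefore phi_{22} = 0.5220.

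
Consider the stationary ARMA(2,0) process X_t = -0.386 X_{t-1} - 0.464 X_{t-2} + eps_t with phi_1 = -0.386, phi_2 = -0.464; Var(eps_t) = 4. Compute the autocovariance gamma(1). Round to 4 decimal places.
\gamma(1) = -1.4444

Multiply the model equation by X_{t-k} and take expectations. With theta_0 = psi_0 = 1 and psi_j the MA(infinity) weights, this gives
  gamma(k) - sum_i phi_i gamma(k-i) = c_k,
  c_k = sigma^2 * sum_{j=k..q} theta_j psi_{j-k}   (c_k = 0 for k > q),
using gamma(-m) = gamma(m).
Pure AR (q = 0): c_0 = sigma^2 = 4, c_k = 0 for k >= 1.
Equations for k = 0, 1, 2 (AR order 2, c_2 = 0):
  (E0) gamma(0) = phi_1 gamma(1) + phi_2 gamma(2) + c_0
  (E1) gamma(1) = phi_1 gamma(0) + phi_2 gamma(1) + c_1
  (E2) gamma(2) = phi_1 gamma(1) + phi_2 gamma(0)
From (E1): gamma(1) = A gamma(0) + B with
  A = phi_1 / (1 - phi_2) = -0.386 / 1.464 = -0.263661,   B = c_1 / (1 - phi_2) = 0 / 1.464 = 0.
Insert (E2) into (E0): gamma(0) (1 - phi_2^2) = phi_1 (1 + phi_2) gamma(1) + c_0.
  phi_1 (1 + phi_2) = (-0.386)(0.536) = -0.206896,   1 - phi_2^2 = 0.784704.
Replace gamma(1) by A gamma(0) + B and collect gamma(0):
  gamma(0) [0.784704 - (-0.206896)(-0.263661)] = c_0 = 4
  gamma(0) * 0.730154 = 4
  gamma(0) = 4 / 0.730154 = 5.4783.
  gamma(1) = A gamma(0) = (-0.263661)(5.4783) = -1.444415.
Therefore gamma(1) = -1.4444 (to 4 decimal places).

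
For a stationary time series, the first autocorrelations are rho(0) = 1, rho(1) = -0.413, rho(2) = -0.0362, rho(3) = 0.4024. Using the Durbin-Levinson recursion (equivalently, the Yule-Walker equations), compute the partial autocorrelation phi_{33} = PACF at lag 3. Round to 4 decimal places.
\phi_{33} = 0.3609

The PACF at lag k is phi_{kk}, the last component of the solution
to the Yule-Walker system G_k phi = r_k where
  (G_k)_{ij} = rho(|i - j|), (r_k)_i = rho(i), i,j = 1..k.
Equivalently, Durbin-Levinson gives phi_{kk} iteratively:
  phi_{11} = rho(1)
  phi_{kk} = [rho(k) - sum_{j=1..k-1} phi_{k-1,j} rho(k-j)]
            / [1 - sum_{j=1..k-1} phi_{k-1,j} rho(j)],
  phi_{k,j} = phi_{k-1,j} - phi_{kk} phi_{k-1,k-j},  j = 1..k-1.
Step k = 1:
  phi_11 = rho(1) = -0.413.
Step k = 2:
  phi_22 = [rho(2) - phi_11 rho(1)] / [1 - phi_11 rho(1)] = [-0.0362 - (-0.413)(-0.413)] / [1 - (-0.413)(-0.413)]
         = -0.206769 / 0.829431 = -0.24929.
  Update: phi_21 = phi_11 - phi_22 phi_11 = -0.413 - (-0.24929)(-0.413) = -0.515957.
Step k = 3:
  phi_33 = [rho(3) - phi_21 rho(2) - phi_22 rho(1)] / [1 - phi_21 rho(1) - phi_22 rho(2)]
    numerator   = 0.4024 - (-0.515957)(-0.0362) - (-0.24929)(-0.413) = 0.28076552
    denominator = 1 - (-0.515957)(-0.413) - (-0.24929)(-0.0362) = 0.77788552
  phi_33 = 0.28076552 / 0.77788552 = 0.3609.
Therefore phi_{33} = 0.3609.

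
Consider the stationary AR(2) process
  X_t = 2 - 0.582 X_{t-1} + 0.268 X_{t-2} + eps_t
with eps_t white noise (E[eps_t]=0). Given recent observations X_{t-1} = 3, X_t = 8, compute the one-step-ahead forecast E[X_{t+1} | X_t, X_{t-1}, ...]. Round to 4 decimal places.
E[X_{t+1} \mid \mathcal F_t] = -1.8520

For an AR(p) model X_t = c + sum_i phi_i X_{t-i} + eps_t, the
one-step-ahead conditional mean is
  E[X_{t+1} | X_t, ...] = c + sum_i phi_i X_{t+1-i}.
Substitute known values:
  E[X_{t+1} | ...] = 2 + (-0.582) * (8) + (0.268) * (3)
                   = -1.8520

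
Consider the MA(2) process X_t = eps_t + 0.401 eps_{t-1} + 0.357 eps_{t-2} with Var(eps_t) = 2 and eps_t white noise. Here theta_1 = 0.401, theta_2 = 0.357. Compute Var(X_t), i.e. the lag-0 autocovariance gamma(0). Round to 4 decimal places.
\gamma(0) = 2.5765

For an MA(q) process X_t = eps_t + sum_i theta_i eps_{t-i} with
Var(eps_t) = sigma^2, the variance is
  gamma(0) = sigma^2 * (1 + sum_i theta_i^2).
  sum_i theta_i^2 = (0.401)^2 + (0.357)^2 = 0.160801 + 0.127449 = 0.28825.
  gamma(0) = 2 * (1 + 0.28825) = 2 * 1.28825 = 2.5765.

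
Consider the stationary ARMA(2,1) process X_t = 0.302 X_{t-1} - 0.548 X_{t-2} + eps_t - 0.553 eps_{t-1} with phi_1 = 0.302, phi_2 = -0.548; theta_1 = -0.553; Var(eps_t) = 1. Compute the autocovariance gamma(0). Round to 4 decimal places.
\gamma(0) = 1.6195

Multiply the model equation by X_{t-k} and take expectations. With theta_0 = psi_0 = 1 and psi_j the MA(infinity) weights, this gives
  gamma(k) - sum_i phi_i gamma(k-i) = c_k,
  c_k = sigma^2 * sum_{j=k..q} theta_j psi_{j-k}   (c_k = 0 for k > q),
using gamma(-m) = gamma(m).
psi-weights needed (psi_j = theta_j + sum_i phi_i psi_{j-i}):
  psi_1 = theta_1 + phi_1 = -0.553 + (0.302) = -0.251
Right-hand sides:
  c_0 = sigma^2 (1 + theta_1 psi_1) = 1 * (1 + (-0.553)(-0.251)) = 1 * 1.138803 = 1.138803
  c_1 = sigma^2 theta_1 = 1 * (-0.553) = -0.553
  c_2 = 0
Equations for k = 0, 1, 2 (AR order 2, c_2 = 0):
  (E0) gamma(0) = phi_1 gamma(1) + phi_2 gamma(2) + c_0
  (E1) gamma(1) = phi_1 gamma(0) + phi_2 gamma(1) + c_1
  (E2) gamma(2) = phi_1 gamma(1) + phi_2 gamma(0)
From (E1): gamma(1) = A gamma(0) + B with
  A = phi_1 / (1 - phi_2) = 0.302 / 1.548 = 0.19509,   B = c_1 / (1 - phi_2) = -0.553 / 1.548 = -0.357235.
Insert (E2) into (E0): gamma(0) (1 - phi_2^2) = phi_1 (1 + phi_2) gamma(1) + c_0.
  phi_1 (1 + phi_2) = (0.302)(0.452) = 0.136504,   1 - phi_2^2 = 0.699696.
Replace gamma(1) by A gamma(0) + B and collect gamma(0):
  gamma(0) [0.699696 - (0.136504)(0.19509)] = (0.136504)(-0.357235) + 1.138803
  gamma(0) * 0.673065 = 1.090039
  gamma(0) = 1.090039 / 0.673065 = 1.619514.
Therefore gamma(0) = 1.6195 (to 4 decimal places).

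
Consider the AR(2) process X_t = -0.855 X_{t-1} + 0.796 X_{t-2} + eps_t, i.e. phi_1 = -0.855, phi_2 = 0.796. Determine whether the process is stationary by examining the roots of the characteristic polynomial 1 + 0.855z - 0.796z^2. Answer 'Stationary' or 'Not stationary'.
\text{Not stationary}

The AR(p) characteristic polynomial is P(z) = 1 + 0.855z - 0.796z^2.
Stationarity requires all roots to lie outside the unit circle, i.e. |z| > 1 for every root.
Set 1 + (0.855) z + (-0.796) z^2 = 0, i.e. a z^2 + b z + c = 0 with a = -0.796, b = 0.855, c = 1.
Discriminant D = b^2 - 4ac = (0.855)^2 - 4*(-0.796)*1 = 0.731025 - (-3.184) = 3.915025.
D >= 0, so the roots are real: z = (-b +/- sqrt(D)) / (2a) = (-0.855 +/- 1.978642) / (-1.592).
  z_1 = (-0.855 + 1.978642) / (-1.592) = -0.7058,   |z_1| = 0.7058.
  z_2 = (-0.855 - 1.978642) / (-1.592) = 1.7799,   |z_2| = 1.7799.
Moduli of all roots: 0.7058, 1.7799.
All moduli strictly greater than 1? No.
Verdict: Not stationary.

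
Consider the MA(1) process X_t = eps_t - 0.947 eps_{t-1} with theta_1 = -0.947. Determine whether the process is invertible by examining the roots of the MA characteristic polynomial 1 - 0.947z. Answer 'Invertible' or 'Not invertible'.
\text{Invertible}

The MA(q) characteristic polynomial is P(z) = 1 - 0.947z.
Invertibility requires all roots to lie outside the unit circle, i.e. |z| > 1 for every root.
This is linear in z: 1 + (-0.947) z = 0  =>  z = -1/(-0.947) = 1.055966,  |z| = 1.055966.
Moduli of all roots: 1.0560.
All moduli strictly greater than 1? Yes.
Verdict: Invertible.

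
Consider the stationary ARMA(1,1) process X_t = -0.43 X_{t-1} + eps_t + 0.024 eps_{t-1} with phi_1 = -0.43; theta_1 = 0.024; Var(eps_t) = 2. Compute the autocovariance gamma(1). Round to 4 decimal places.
\gamma(1) = -0.9859

Multiply the model equation by X_{t-k} and take expectations. With theta_0 = psi_0 = 1 and psi_j the MA(infinity) weights, this gives
  gamma(k) - sum_i phi_i gamma(k-i) = c_k,
  c_k = sigma^2 * sum_{j=k..q} theta_j psi_{j-k}   (c_k = 0 for k > q),
using gamma(-m) = gamma(m).
psi-weights needed (psi_j = theta_j + sum_i phi_i psi_{j-i}):
  psi_1 = theta_1 + phi_1 = 0.024 + (-0.43) = -0.406
Right-hand sides:
  c_0 = sigma^2 (1 + theta_1 psi_1) = 2 * (1 + (0.024)(-0.406)) = 2 * 0.990256 = 1.980512
  c_1 = sigma^2 theta_1 = 2 * (0.024) = 0.048
  c_2 = 0
Equations for k = 0 and k = 1 (AR order 1):
  gamma(0) = phi_1 gamma(1) + c_0
  gamma(1) = phi_1 gamma(0) + c_1
Substituting the second into the first: gamma(0) (1 - phi_1^2) = c_0 + phi_1 c_1, so
  gamma(0) = (c_0 + phi_1 c_1) / (1 - phi_1^2) = (1.980512 + (-0.43)(0.048)) / (1 - (-0.43)^2) = 1.959872 / 0.8151 = 2.404456.
  gamma(1) = phi_1 gamma(0) + c_1 = (-0.43)(2.404456) + (0.048) = -0.985916.
Therefore gamma(1) = -0.9859 (to 4 decimal places).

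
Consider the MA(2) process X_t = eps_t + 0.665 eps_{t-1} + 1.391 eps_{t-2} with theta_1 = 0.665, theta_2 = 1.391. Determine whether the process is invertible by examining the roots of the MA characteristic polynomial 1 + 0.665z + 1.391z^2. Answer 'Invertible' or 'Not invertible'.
\text{Not invertible}

The MA(q) characteristic polynomial is P(z) = 1 + 0.665z + 1.391z^2.
Invertibility requires all roots to lie outside the unit circle, i.e. |z| > 1 for every root.
Set 1 + (0.665) z + (1.391) z^2 = 0, i.e. a z^2 + b z + c = 0 with a = 1.391, b = 0.665, c = 1.
Discriminant D = b^2 - 4ac = (0.665)^2 - 4*(1.391)*1 = 0.442225 - (5.564) = -5.121775.
D < 0, so the roots are the complex-conjugate pair z = (-b +/- i sqrt(-D)) / (2a) = -0.239 +/- 0.8135i.
For a conjugate pair |z|^2 = z * conj(z) = (product of roots) = c/a = 1/(1.391) = 0.718907, so |z| = sqrt(0.718907) = 0.8479 for both roots.
Moduli of all roots: 0.8479, 0.8479.
All moduli strictly greater than 1? No.
Verdict: Not invertible.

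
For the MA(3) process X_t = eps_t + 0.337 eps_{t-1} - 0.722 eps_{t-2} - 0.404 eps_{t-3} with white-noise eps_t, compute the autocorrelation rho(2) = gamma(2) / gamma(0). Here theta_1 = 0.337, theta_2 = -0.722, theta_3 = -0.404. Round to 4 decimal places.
\rho(2) = -0.4773

For an MA(q) process with theta_0 = 1, the autocovariance is
  gamma(k) = sigma^2 * sum_{i=0..q-k} theta_i * theta_{i+k},
and rho(k) = gamma(k) / gamma(0). Sigma^2 cancels.
  numerator   = (1)*(-0.722) + (0.337)*(-0.404) = -0.858148.
  denominator = (1)^2 + (0.337)^2 + (-0.722)^2 + (-0.404)^2 = 1.798069.
  rho(2) = -0.858148 / 1.798069 = -0.4773.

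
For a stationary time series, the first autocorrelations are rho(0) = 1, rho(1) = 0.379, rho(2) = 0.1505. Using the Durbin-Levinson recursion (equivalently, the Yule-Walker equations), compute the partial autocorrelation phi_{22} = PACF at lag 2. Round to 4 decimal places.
\phi_{22} = 0.0080

The PACF at lag k is phi_{kk}, the last component of the solution
to the Yule-Walker system G_k phi = r_k where
  (G_k)_{ij} = rho(|i - j|), (r_k)_i = rho(i), i,j = 1..k.
Equivalently, Durbin-Levinson gives phi_{kk} iteratively:
  phi_{11} = rho(1)
  phi_{kk} = [rho(k) - sum_{j=1..k-1} phi_{k-1,j} rho(k-j)]
            / [1 - sum_{j=1..k-1} phi_{k-1,j} rho(j)],
  phi_{k,j} = phi_{k-1,j} - phi_{kk} phi_{k-1,k-j},  j = 1..k-1.
Step k = 1:
  phi_11 = rho(1) = 0.379.
Step k = 2:
  phi_22 = [rho(2) - phi_11 rho(1)] / [1 - phi_11 rho(1)] = [0.1505 - (0.379)(0.379)] / [1 - (0.379)(0.379)]
         = 0.006859 / 0.856359 = 0.008.
Therefore phi_{22} = 0.0080.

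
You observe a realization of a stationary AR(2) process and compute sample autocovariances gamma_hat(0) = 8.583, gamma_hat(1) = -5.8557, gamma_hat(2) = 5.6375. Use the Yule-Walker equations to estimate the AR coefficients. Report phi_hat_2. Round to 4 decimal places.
\hat\phi_{2} = 0.3580

The Yule-Walker equations for an AR(p) process read, in matrix form,
  Gamma_p phi = r_p,   with   (Gamma_p)_{ij} = gamma(|i - j|),
                       (r_p)_i = gamma(i),   i,j = 1..p.
Substitute the sample gammas (Toeplitz matrix and right-hand side of size 2):
  Gamma_p = [[8.583, -5.8557], [-5.8557, 8.583]]
  r_p     = [-5.8557, 5.6375]
Written out:
  8.583 phi_1 - 5.8557 phi_2 = -5.8557
  -5.8557 phi_1 + 8.583 phi_2 = 5.6375
Solve by Cramer's rule:
  det = gamma(0)^2 - gamma(1)^2 = (8.583)^2 - (-5.8557)^2 = 73.667889 - 34.28922249 = 39.37866651
  phi_hat_1 = [gamma(1) gamma(0) - gamma(1) gamma(2)] / det = [(-5.8557)(8.583) - (-5.8557)(5.6375)] / 39.37866651 = -17.24796435 / 39.37866651 = -0.438
  phi_hat_2 = [gamma(0) gamma(2) - gamma(1)^2] / det = [(8.583)(5.6375) - (-5.8557)^2] / 39.37866651 = 14.09744001 / 39.37866651 = 0.358
So phi_hat = [-0.4380, 0.3580].
Therefore phi_hat_2 = 0.3580.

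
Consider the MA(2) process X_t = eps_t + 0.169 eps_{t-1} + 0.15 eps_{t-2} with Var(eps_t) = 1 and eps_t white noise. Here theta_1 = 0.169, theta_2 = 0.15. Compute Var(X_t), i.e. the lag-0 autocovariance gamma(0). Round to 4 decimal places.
\gamma(0) = 1.0511

For an MA(q) process X_t = eps_t + sum_i theta_i eps_{t-i} with
Var(eps_t) = sigma^2, the variance is
  gamma(0) = sigma^2 * (1 + sum_i theta_i^2).
  sum_i theta_i^2 = (0.169)^2 + (0.15)^2 = 0.028561 + 0.0225 = 0.051061.
  gamma(0) = 1 * (1 + 0.051061) = 1 * 1.051061 = 1.051061, which rounds to 1.0511.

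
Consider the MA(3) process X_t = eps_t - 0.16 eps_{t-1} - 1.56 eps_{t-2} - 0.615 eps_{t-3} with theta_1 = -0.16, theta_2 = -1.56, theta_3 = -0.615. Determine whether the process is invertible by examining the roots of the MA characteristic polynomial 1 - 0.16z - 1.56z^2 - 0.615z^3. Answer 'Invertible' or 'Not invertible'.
\text{Not invertible}

The MA(q) characteristic polynomial is P(z) = 1 - 0.16z - 1.56z^2 - 0.615z^3.
Invertibility requires all roots to lie outside the unit circle, i.e. |z| > 1 for every root.
Degree 3: look for a simple real root z0 first, then factor out (1 - z/z0) and solve the remaining quadratic.
Testing z0 = -2: P(-2) = 1 + (-0.16)(-2) + (-1.56)(-2)^2 + (-0.615)(-2)^3
  = 1 + (0.32) + (-6.24) + (4.92) = 0.  So z_0 = -2 is a root, |z_0| = 2.
Divide out the factor (1 + 0.5 z) = (1 - z/z0) (since 1/z0 = -0.5):
  P(z) = (1 + 0.5 z)(1 + (-0.66) z + (-1.23) z^2)
  [check: z-coef -0.66 - (-0.5) = -0.16; z^2-coef -1.23 - (-0.5)(-0.66) = -1.56; z^3-coef -(-0.5)(-1.23) = -0.615.]
Remaining roots from the quadratic factor 1 + (-0.66) z + (-1.23) z^2:
  Set 1 + (-0.66) z + (-1.23) z^2 = 0, i.e. a z^2 + b z + c = 0 with a = -1.23, b = -0.66, c = 1.
  Discriminant D = b^2 - 4ac = (-0.66)^2 - 4*(-1.23)*1 = 0.4356 - (-4.92) = 5.3556.
  D >= 0, so the roots are real: z = (-b +/- sqrt(D)) / (2a) = (0.66 +/- 2.314217) / (-2.46).
    z_1 = (0.66 + 2.314217) / (-2.46) = -1.209,   |z_1| = 1.209.
    z_2 = (0.66 - 2.314217) / (-2.46) = 0.6724,   |z_2| = 0.6724.
Moduli of all roots: 2.0000, 1.2090, 0.6724.
All moduli strictly greater than 1? No.
Verdict: Not invertible.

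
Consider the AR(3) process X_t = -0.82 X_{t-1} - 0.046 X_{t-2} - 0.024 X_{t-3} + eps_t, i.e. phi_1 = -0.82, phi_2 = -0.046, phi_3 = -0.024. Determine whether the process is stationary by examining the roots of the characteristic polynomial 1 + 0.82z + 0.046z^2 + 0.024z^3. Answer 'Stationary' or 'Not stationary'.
\text{Stationary}

The AR(p) characteristic polynomial is P(z) = 1 + 0.82z + 0.046z^2 + 0.024z^3.
Stationarity requires all roots to lie outside the unit circle, i.e. |z| > 1 for every root.
Degree 3: look for a simple real root z0 first, then factor out (1 - z/z0) and solve the remaining quadratic.
Testing z0 = -1.25: P(-1.25) = 1 + (0.82)(-1.25) + (0.046)(-1.25)^2 + (0.024)(-1.25)^3
  = 1 + (-1.025) + (0.071875) + (-0.046875) = 0.  So z_0 = -1.25 is a root, |z_0| = 1.25.
Divide out the factor (1 + 0.8 z) = (1 - z/z0) (since 1/z0 = -0.8):
  P(z) = (1 + 0.8 z)(1 + (0.02) z + (0.03) z^2)
  [check: z-coef 0.02 - (-0.8) = 0.82; z^2-coef 0.03 - (-0.8)(0.02) = 0.046; z^3-coef -(-0.8)(0.03) = 0.024.]
Remaining roots from the quadratic factor 1 + (0.02) z + (0.03) z^2:
  Set 1 + (0.02) z + (0.03) z^2 = 0, i.e. a z^2 + b z + c = 0 with a = 0.03, b = 0.02, c = 1.
  Discriminant D = b^2 - 4ac = (0.02)^2 - 4*(0.03)*1 = 0.0004 - (0.12) = -0.1196.
  D < 0, so the roots are the complex-conjugate pair z = (-b +/- i sqrt(-D)) / (2a) = -0.3333 +/- 5.7639i.
  For a conjugate pair |z|^2 = z * conj(z) = (product of roots) = c/a = 1/(0.03) = 33.333333, so |z| = sqrt(33.333333) = 5.7735 for both roots.
Moduli of all roots: 1.2500, 5.7735, 5.7735.
All moduli strictly greater than 1? Yes.
Verdict: Stationary.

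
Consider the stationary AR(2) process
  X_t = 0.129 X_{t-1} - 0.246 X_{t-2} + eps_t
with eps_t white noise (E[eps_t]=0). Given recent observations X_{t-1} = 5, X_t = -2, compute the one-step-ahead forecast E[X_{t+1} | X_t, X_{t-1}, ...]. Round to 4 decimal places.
E[X_{t+1} \mid \mathcal F_t] = -1.4880

For an AR(p) model X_t = c + sum_i phi_i X_{t-i} + eps_t, the
one-step-ahead conditional mean is
  E[X_{t+1} | X_t, ...] = c + sum_i phi_i X_{t+1-i}.
Substitute known values:
  E[X_{t+1} | ...] = (0.129) * (-2) + (-0.246) * (5)
                   = -1.4880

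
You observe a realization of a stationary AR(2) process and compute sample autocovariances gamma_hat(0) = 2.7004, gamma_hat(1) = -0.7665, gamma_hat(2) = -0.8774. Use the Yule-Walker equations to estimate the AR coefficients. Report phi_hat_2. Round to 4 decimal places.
\hat\phi_{2} = -0.4410

The Yule-Walker equations for an AR(p) process read, in matrix form,
  Gamma_p phi = r_p,   with   (Gamma_p)_{ij} = gamma(|i - j|),
                       (r_p)_i = gamma(i),   i,j = 1..p.
Substitute the sample gammas (Toeplitz matrix and right-hand side of size 2):
  Gamma_p = [[2.7004, -0.7665], [-0.7665, 2.7004]]
  r_p     = [-0.7665, -0.8774]
Written out:
  2.7004 phi_1 - 0.7665 phi_2 = -0.7665
  -0.7665 phi_1 + 2.7004 phi_2 = -0.8774
Solve by Cramer's rule:
  det = gamma(0)^2 - gamma(1)^2 = (2.7004)^2 - (-0.7665)^2 = 7.29216016 - 0.58752225 = 6.70463791
  phi_hat_1 = [gamma(1) gamma(0) - gamma(1) gamma(2)] / det = [(-0.7665)(2.7004) - (-0.7665)(-0.8774)] / 6.70463791 = -2.7423837 / 6.70463791 = -0.409
  phi_hat_2 = [gamma(0) gamma(2) - gamma(1)^2] / det = [(2.7004)(-0.8774) - (-0.7665)^2] / 6.70463791 = -2.95685321 / 6.70463791 = -0.441
So phi_hat = [-0.4090, -0.4410].
Therefore phi_hat_2 = -0.4410.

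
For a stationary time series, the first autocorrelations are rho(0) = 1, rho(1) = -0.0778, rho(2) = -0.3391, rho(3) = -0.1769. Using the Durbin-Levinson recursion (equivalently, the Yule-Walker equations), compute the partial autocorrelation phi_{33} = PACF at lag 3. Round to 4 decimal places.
\phi_{33} = -0.2740

The PACF at lag k is phi_{kk}, the last component of the solution
to the Yule-Walker system G_k phi = r_k where
  (G_k)_{ij} = rho(|i - j|), (r_k)_i = rho(i), i,j = 1..k.
Equivalently, Durbin-Levinson gives phi_{kk} iteratively:
  phi_{11} = rho(1)
  phi_{kk} = [rho(k) - sum_{j=1..k-1} phi_{k-1,j} rho(k-j)]
            / [1 - sum_{j=1..k-1} phi_{k-1,j} rho(j)],
  phi_{k,j} = phi_{k-1,j} - phi_{kk} phi_{k-1,k-j},  j = 1..k-1.
Step k = 1:
  phi_11 = rho(1) = -0.0778.
Step k = 2:
  phi_22 = [rho(2) - phi_11 rho(1)] / [1 - phi_11 rho(1)] = [-0.3391 - (-0.0778)(-0.0778)] / [1 - (-0.0778)(-0.0778)]
         = -0.34515284 / 0.99394716 = -0.347255.
  Update: phi_21 = phi_11 - phi_22 phi_11 = -0.0778 - (-0.347255)(-0.0778) = -0.104816.
Step k = 3:
  phi_33 = [rho(3) - phi_21 rho(2) - phi_22 rho(1)] / [1 - phi_21 rho(1) - phi_22 rho(2)]
    numerator   = -0.1769 - (-0.104816)(-0.3391) - (-0.347255)(-0.0778) = -0.23945966
    denominator = 1 - (-0.104816)(-0.0778) - (-0.347255)(-0.3391) = 0.87409121
  phi_33 = -0.23945966 / 0.87409121 = -0.274.
Therefore phi_{33} = -0.2740.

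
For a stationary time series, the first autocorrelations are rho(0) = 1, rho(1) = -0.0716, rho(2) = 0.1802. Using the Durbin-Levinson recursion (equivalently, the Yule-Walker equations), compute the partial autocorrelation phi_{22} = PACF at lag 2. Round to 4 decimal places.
\phi_{22} = 0.1760

The PACF at lag k is phi_{kk}, the last component of the solution
to the Yule-Walker system G_k phi = r_k where
  (G_k)_{ij} = rho(|i - j|), (r_k)_i = rho(i), i,j = 1..k.
Equivalently, Durbin-Levinson gives phi_{kk} iteratively:
  phi_{11} = rho(1)
  phi_{kk} = [rho(k) - sum_{j=1..k-1} phi_{k-1,j} rho(k-j)]
            / [1 - sum_{j=1..k-1} phi_{k-1,j} rho(j)],
  phi_{k,j} = phi_{k-1,j} - phi_{kk} phi_{k-1,k-j},  j = 1..k-1.
Step k = 1:
  phi_11 = rho(1) = -0.0716.
Step k = 2:
  phi_22 = [rho(2) - phi_11 rho(1)] / [1 - phi_11 rho(1)] = [0.1802 - (-0.0716)(-0.0716)] / [1 - (-0.0716)(-0.0716)]
         = 0.17507344 / 0.99487344 = 0.176.
Therefore phi_{22} = 0.1760.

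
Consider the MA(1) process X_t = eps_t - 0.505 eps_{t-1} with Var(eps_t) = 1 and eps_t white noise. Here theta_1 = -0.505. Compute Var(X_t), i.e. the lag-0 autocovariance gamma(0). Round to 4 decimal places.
\gamma(0) = 1.2550

For an MA(q) process X_t = eps_t + sum_i theta_i eps_{t-i} with
Var(eps_t) = sigma^2, the variance is
  gamma(0) = sigma^2 * (1 + sum_i theta_i^2).
  sum_i theta_i^2 = (-0.505)^2 = 0.255025.
  gamma(0) = 1 * (1 + 0.255025) = 1 * 1.255025 = 1.255025, which rounds to 1.2550.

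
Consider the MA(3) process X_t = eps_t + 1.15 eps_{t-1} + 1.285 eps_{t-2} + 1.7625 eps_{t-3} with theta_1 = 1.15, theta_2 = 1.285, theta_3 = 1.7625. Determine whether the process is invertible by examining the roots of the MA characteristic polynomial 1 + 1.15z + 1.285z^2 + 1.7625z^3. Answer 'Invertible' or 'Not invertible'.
\text{Not invertible}

The MA(q) characteristic polynomial is P(z) = 1 + 1.15z + 1.285z^2 + 1.7625z^3.
Invertibility requires all roots to lie outside the unit circle, i.e. |z| > 1 for every root.
Degree 3: look for a simple real root z0 first, then factor out (1 - z/z0) and solve the remaining quadratic.
Testing z0 = -0.8: P(-0.8) = 1 + (1.15)(-0.8) + (1.285)(-0.8)^2 + (1.7625)(-0.8)^3
  = 1 + (-0.92) + (0.8224) + (-0.9024) = 0.  So z_0 = -0.8 is a root, |z_0| = 0.8.
Divide out the factor (1 + 1.25 z) = (1 - z/z0) (since 1/z0 = -1.25):
  P(z) = (1 + 1.25 z)(1 + (-0.1) z + (1.41) z^2)
  [check: z-coef -0.1 - (-1.25) = 1.15; z^2-coef 1.41 - (-1.25)(-0.1) = 1.285; z^3-coef -(-1.25)(1.41) = 1.7625.]
Remaining roots from the quadratic factor 1 + (-0.1) z + (1.41) z^2:
  Set 1 + (-0.1) z + (1.41) z^2 = 0, i.e. a z^2 + b z + c = 0 with a = 1.41, b = -0.1, c = 1.
  Discriminant D = b^2 - 4ac = (-0.1)^2 - 4*(1.41)*1 = 0.01 - (5.64) = -5.63.
  D < 0, so the roots are the complex-conjugate pair z = (-b +/- i sqrt(-D)) / (2a) = 0.0355 +/- 0.8414i.
  For a conjugate pair |z|^2 = z * conj(z) = (product of roots) = c/a = 1/(1.41) = 0.70922, so |z| = sqrt(0.70922) = 0.8422 for both roots.
Moduli of all roots: 0.8000, 0.8422, 0.8422.
All moduli strictly greater than 1? No.
Verdict: Not invertible.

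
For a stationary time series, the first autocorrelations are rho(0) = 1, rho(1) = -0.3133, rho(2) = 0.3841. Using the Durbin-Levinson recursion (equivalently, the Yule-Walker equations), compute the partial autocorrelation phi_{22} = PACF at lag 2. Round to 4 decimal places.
\phi_{22} = 0.3171

The PACF at lag k is phi_{kk}, the last component of the solution
to the Yule-Walker system G_k phi = r_k where
  (G_k)_{ij} = rho(|i - j|), (r_k)_i = rho(i), i,j = 1..k.
Equivalently, Durbin-Levinson gives phi_{kk} iteratively:
  phi_{11} = rho(1)
  phi_{kk} = [rho(k) - sum_{j=1..k-1} phi_{k-1,j} rho(k-j)]
            / [1 - sum_{j=1..k-1} phi_{k-1,j} rho(j)],
  phi_{k,j} = phi_{k-1,j} - phi_{kk} phi_{k-1,k-j},  j = 1..k-1.
Step k = 1:
  phi_11 = rho(1) = -0.3133.
Step k = 2:
  phi_22 = [rho(2) - phi_11 rho(1)] / [1 - phi_11 rho(1)] = [0.3841 - (-0.3133)(-0.3133)] / [1 - (-0.3133)(-0.3133)]
         = 0.28594311 / 0.90184311 = 0.3171.
Therefore phi_{22} = 0.3171.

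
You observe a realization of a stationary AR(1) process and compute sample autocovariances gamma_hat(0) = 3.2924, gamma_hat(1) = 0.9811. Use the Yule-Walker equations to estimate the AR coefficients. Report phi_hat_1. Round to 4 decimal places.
\hat\phi_{1} = 0.2980

The Yule-Walker equations for an AR(p) process read, in matrix form,
  Gamma_p phi = r_p,   with   (Gamma_p)_{ij} = gamma(|i - j|),
                       (r_p)_i = gamma(i),   i,j = 1..p.
Substitute the sample gammas (Toeplitz matrix and right-hand side of size 1):
  Gamma_p = [[3.2924]]
  r_p     = [0.9811]
With p = 1 this is the single equation gamma(0) phi_1 = gamma(1):
  phi_hat_1 = gamma(1) / gamma(0) = 0.9811 / 3.2924 = 0.2980.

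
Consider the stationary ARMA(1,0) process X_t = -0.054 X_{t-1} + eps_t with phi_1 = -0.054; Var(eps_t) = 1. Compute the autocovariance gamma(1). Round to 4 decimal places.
\gamma(1) = -0.0542

Multiply the model equation by X_{t-k} and take expectations. With theta_0 = psi_0 = 1 and psi_j the MA(infinity) weights, this gives
  gamma(k) - sum_i phi_i gamma(k-i) = c_k,
  c_k = sigma^2 * sum_{j=k..q} theta_j psi_{j-k}   (c_k = 0 for k > q),
using gamma(-m) = gamma(m).
Pure AR (q = 0): c_0 = sigma^2 = 1, c_k = 0 for k >= 1.
Equations for k = 0 and k = 1 (AR order 1):
  gamma(0) = phi_1 gamma(1) + c_0
  gamma(1) = phi_1 gamma(0) + c_1
Substituting the second into the first: gamma(0) (1 - phi_1^2) = c_0 + phi_1 c_1, so
  gamma(0) = c_0 / (1 - phi_1^2) = 1 / (1 - (-0.054)^2) = 1 / 0.997084 = 1.002925.
  gamma(1) = phi_1 gamma(0) = (-0.054)(1.002925) = -0.054158.
Therefore gamma(1) = -0.0542 (to 4 decimal places).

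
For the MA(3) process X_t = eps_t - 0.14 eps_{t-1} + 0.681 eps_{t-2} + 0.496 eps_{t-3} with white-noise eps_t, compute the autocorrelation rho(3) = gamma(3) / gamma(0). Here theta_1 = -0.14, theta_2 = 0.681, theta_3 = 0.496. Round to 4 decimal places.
\rho(3) = 0.2868

For an MA(q) process with theta_0 = 1, the autocovariance is
  gamma(k) = sigma^2 * sum_{i=0..q-k} theta_i * theta_{i+k},
and rho(k) = gamma(k) / gamma(0). Sigma^2 cancels.
  numerator   = (1)*(0.496) = 0.496.
  denominator = (1)^2 + (-0.14)^2 + (0.681)^2 + (0.496)^2 = 1.729377.
  rho(3) = 0.496 / 1.729377 = 0.2868.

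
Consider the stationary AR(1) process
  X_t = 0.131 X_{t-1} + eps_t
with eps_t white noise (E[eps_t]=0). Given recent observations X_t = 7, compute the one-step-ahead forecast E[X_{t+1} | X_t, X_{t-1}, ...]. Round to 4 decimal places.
E[X_{t+1} \mid \mathcal F_t] = 0.9170

For an AR(p) model X_t = c + sum_i phi_i X_{t-i} + eps_t, the
one-step-ahead conditional mean is
  E[X_{t+1} | X_t, ...] = c + sum_i phi_i X_{t+1-i}.
Substitute known values:
  E[X_{t+1} | ...] = (0.131) * (7)
                   = 0.9170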